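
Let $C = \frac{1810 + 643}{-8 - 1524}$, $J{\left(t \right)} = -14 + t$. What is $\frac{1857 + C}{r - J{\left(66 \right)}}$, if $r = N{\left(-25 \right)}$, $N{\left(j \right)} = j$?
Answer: $- \frac{2842471}{117964} \approx -24.096$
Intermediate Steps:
$r = -25$
$C = - \frac{2453}{1532}$ ($C = \frac{2453}{-1532} = 2453 \left(- \frac{1}{1532}\right) = - \frac{2453}{1532} \approx -1.6012$)
$\frac{1857 + C}{r - J{\left(66 \right)}} = \frac{1857 - \frac{2453}{1532}}{-25 - \left(-14 + 66\right)} = \frac{2842471}{1532 \left(-25 - 52\right)} = \frac{2842471}{1532 \left(-77\right)} = \frac{2842471}{1532} \left(- \frac{1}{77}\right) = - \frac{2842471}{117964}$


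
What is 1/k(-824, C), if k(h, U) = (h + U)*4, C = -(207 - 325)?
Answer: -1/2824 ≈ -0.00035411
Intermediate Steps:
C = 118 (C = -1*(-118) = 118)
k(h, U) = 4*U + 4*h (k(h, U) = (U + h)*4 = 4*U + 4*h)
1/k(-824, C) = 1/(4*118 + 4*(-824)) = 1/(472 - 3296) = 1/(-2824) = -1/2824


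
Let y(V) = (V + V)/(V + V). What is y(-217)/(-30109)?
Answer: -1/30109 ≈ -3.3213e-5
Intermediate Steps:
y(V) = 1 (y(V) = (2*V)/((2*V)) = (2*V)*(1/(2*V)) = 1)
y(-217)/(-30109) = 1/(-30109) = 1*(-1/30109) = -1/30109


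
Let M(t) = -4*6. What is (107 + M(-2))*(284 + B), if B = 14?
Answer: 24734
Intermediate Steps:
M(t) = -24
(107 + M(-2))*(284 + B) = (107 - 24)*(284 + 14) = 83*298 = 24734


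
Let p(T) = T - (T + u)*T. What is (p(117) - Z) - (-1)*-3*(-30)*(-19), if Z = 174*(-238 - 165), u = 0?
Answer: 54840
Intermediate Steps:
p(T) = T - T² (p(T) = T - (T + 0)*T = T - T*T = T - T²)
Z = -70122 (Z = 174*(-403) = -70122)
(p(117) - Z) - (-1)*-3*(-30)*(-19) = (117*(1 - 1*117) - 1*(-70122)) - (-1)*-3*(-30)*(-19) = (117*(1 - 117) + 70122) - (-1)*90*(-19) = (117*(-116) + 70122) - (-1)*(-1710) = (-13572 + 70122) - 1*1710 = 56550 - 1710 = 54840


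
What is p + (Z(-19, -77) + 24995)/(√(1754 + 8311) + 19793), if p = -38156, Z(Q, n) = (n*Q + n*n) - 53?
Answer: -7473539619721/195876392 - 16167*√10065/195876392 ≈ -38154.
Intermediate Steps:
Z(Q, n) = -53 + n² + Q*n (Z(Q, n) = (Q*n + n²) - 53 = (n² + Q*n) - 53 = -53 + n² + Q*n)
p + (Z(-19, -77) + 24995)/(√(1754 + 8311) + 19793) = -38156 + ((-53 + (-77)² - 19*(-77)) + 24995)/(√(1754 + 8311) + 19793) = -38156 + ((-53 + 5929 + 1463) + 24995)/(√10065 + 19793) = -38156 + (7339 + 24995)/(19793 + √10065) = -38156 + 32334/(19793 + √10065)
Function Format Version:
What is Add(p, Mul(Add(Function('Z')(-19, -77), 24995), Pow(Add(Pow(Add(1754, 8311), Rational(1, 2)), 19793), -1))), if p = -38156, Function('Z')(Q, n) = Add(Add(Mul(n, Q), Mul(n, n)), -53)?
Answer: Add(Rational(-7473539619721, 195876392), Mul(Rational(-16167, 195876392), Pow(10065, Rational(1, 2)))) ≈ -38154.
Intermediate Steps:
Function('Z')(Q, n) = Add(-53, Pow(n, 2), Mul(Q, n)) (Function('Z')(Q, n) = Add(Add(Mul(Q, n), Pow(n, 2)), -53) = Add(Add(Pow(n, 2), Mul(Q, n)), -53) = Add(-53, Pow(n, 2), Mul(Q, n)))
Add(p, Mul(Add(Function('Z')(-19, -77), 24995), Pow(Add(Pow(Add(1754, 8311), Rational(1, 2)), 19793), -1))) = Add(-38156, Mul(Add(Add(-53, Pow(-77, 2), Mul(-19, -77)), 24995), Pow(Add(Pow(Add(1754, 8311), Rational(1, 2)), 19793), -1))) = Add(-38156, Mul(Add(Add(-53, 5929, 1463), 24995), Pow(Add(Pow(10065, Rational(1, 2)), 19793), -1))) = Add(-38156, Mul(Add(7339, 24995), Pow(Add(19793, Pow(10065, Rational(1, 2))), -1))) = Add(-38156, Mul(32334, Pow(Add(19793, Pow(10065, Rational(1, 2))), -1)))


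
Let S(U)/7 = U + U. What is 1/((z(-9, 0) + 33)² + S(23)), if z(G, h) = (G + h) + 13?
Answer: 1/1691 ≈ 0.00059137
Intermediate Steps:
S(U) = 14*U (S(U) = 7*(U + U) = 7*(2*U) = 14*U)
z(G, h) = 13 + G + h
1/((z(-9, 0) + 33)² + S(23)) = 1/(((13 - 9 + 0) + 33)² + 14*23) = 1/((4 + 33)² + 322) = 1/(37² + 322) = 1/(1369 + 322) = 1/1691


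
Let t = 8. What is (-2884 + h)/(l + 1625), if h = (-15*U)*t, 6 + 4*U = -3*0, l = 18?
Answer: -2704/1643 ≈ -1.6458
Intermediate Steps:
U = -3/2 (U = -3/2 + (-3*0)/4 = -3/2 + (¼)*0 = -3/2 + 0 = -3/2 ≈ -1.5000)
h = 180 (h = -15*(-3/2)*8 = (45/2)*8 = 180)
(-2884 + h)/(l + 1625) = (-2884 + 180)/(18 + 1625) = -2704/1643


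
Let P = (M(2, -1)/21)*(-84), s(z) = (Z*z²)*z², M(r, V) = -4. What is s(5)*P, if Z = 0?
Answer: 0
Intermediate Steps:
s(z) = 0 (s(z) = (0*z²)*z² = 0*z² = 0)
P = 16 (P = -4/21*(-84) = 16)
s(5)*P = 0*16 = 0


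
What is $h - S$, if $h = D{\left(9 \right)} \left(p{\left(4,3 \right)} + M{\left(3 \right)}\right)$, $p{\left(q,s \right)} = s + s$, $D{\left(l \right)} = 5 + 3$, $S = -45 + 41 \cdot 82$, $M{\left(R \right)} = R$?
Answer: $-3245$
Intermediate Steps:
$S = 3317$ ($S = -45 + 3362 = 3317$)
$D{\left(l \right)} = 8$
$p{\left(q,s \right)} = 2 s$
$h = 72$ ($h = 8 \left(2 \cdot 3 + 3\right) = 8 \left(6 + 3\right) = 8 \cdot 9 = 72$)
$h - S = 72 - 3317 = -3245$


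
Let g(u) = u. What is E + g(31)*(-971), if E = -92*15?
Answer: -31481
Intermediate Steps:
E = -1380
E + g(31)*(-971) = -1380 + 31*(-971) = -1380 - 30101 = -31481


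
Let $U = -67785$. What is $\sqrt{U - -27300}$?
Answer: $i \sqrt{40485} \approx 201.21 i$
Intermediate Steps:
$\sqrt{U - -27300} = \sqrt{-67785 - -27300} = \sqrt{-67785 + 27300} = \sqrt{-40485} = i \sqrt{40485}$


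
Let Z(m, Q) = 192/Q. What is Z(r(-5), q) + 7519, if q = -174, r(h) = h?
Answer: 218019/29 ≈ 7517.9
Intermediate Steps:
Z(r(-5), q) + 7519 = 192/(-174) + 7519 = 192*(-1/174) + 7519 = -32/29 + 7519 = 218019/29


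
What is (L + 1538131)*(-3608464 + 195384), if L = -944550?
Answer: -2025939439480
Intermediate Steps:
(L + 1538131)*(-3608464 + 195384) = (-944550 + 1538131)*(-3608464 + 195384) = 593581*(-3413080) = -2025939439480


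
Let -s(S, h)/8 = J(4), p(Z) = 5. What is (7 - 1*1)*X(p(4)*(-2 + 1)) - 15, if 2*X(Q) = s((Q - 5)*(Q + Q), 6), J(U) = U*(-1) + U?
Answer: -15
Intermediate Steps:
J(U) = 0 (J(U) = -U + U = 0)
s(S, h) = 0 (s(S, h) = -8*0 = 0)
X(Q) = 0 (X(Q) = (1/2)*0 = 0)
(7 - 1*1)*X(p(4)*(-2 + 1)) - 15 = (7 - 1*1)*0 - 15 = (7 - 1)*0 - 15 = 6*0 - 15 = 0 - 15 = -15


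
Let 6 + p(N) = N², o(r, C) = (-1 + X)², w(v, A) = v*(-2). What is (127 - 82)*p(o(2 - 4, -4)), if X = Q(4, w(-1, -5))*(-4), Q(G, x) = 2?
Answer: 294975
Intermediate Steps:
w(v, A) = -2*v
X = -8 (X = 2*(-4) = -8)
o(r, C) = 81 (o(r, C) = (-1 - 8)² = (-9)² = 81)
p(N) = -6 + N²
(127 - 82)*p(o(2 - 4, -4)) = (127 - 82)*(-6 + 81²) = 45*(-6 + 6561) = 45*6555 = 294975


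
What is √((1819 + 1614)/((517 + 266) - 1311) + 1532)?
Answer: √26580279/132 ≈ 39.058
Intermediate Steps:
√((1819 + 1614)/((517 + 266) - 1311) + 1532) = √(3433/(783 - 1311) + 1532) = √(3433/(-528) + 1532) = √(3433*(-1/528) + 1532) = √(-3433/528 + 1532) = √(805463/528) = √26580279/132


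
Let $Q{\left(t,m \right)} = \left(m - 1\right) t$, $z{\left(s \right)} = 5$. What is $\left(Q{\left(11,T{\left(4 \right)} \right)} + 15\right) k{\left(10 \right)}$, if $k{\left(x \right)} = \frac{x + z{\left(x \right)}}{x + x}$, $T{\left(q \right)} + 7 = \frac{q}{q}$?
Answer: $- \frac{93}{2} \approx -46.5$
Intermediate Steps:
$T{\left(q \right)} = -6$ ($T{\left(q \right)} = -7 + \frac{q}{q} = -7 + 1 = -6$)
$Q{\left(t,m \right)} = t \left(-1 + m\right)$ ($Q{\left(t,m \right)} = \left(-1 + m\right) t = t \left(-1 + m\right)$)
$k{\left(x \right)} = \frac{5 + x}{2 x}$ ($k{\left(x \right)} = \frac{x + 5}{x + x} = \frac{5 + x}{2 x}$)
$\left(Q{\left(11,T{\left(4 \right)} \right)} + 15\right) k{\left(10 \right)} = \left(11 \left(-1 - 6\right) + 15\right) \frac{5 + 10}{2 \cdot 10} = \left(11 \left(-7\right) + 15\right) \frac{1}{2} \cdot \frac{1}{10} \cdot 15 = \left(-77 + 15\right) \frac{3}{4} = \left(-62\right) \frac{3}{4} = - \frac{93}{2}$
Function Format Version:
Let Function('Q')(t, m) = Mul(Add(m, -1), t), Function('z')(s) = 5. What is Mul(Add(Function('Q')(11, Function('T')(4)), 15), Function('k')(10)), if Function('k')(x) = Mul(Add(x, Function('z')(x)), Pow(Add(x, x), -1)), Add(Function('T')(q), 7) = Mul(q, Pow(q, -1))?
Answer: Rational(-93, 2) ≈ -46.500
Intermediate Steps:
Function('T')(q) = -6 (Function('T')(q) = Add(-7, Mul(q, Pow(q, -1))) = Add(-7, 1) = -6)
Function('Q')(t, m) = Mul(t, Add(-1, m)) (Function('Q')(t, m) = Mul(Add(-1, m), t) = Mul(t, Add(-1, m)))
Function('k')(x) = Mul(Rational(1, 2), Pow(x, -1), Add(5, x)) (Function('k')(x) = Mul(Add(x, 5), Pow(Add(x, x), -1)) = Mul(Add(5, x), Pow(Mul(2, x), -1)) = Mul(Add(5, x), Mul(Rational(1, 2), Pow(x, -1))) = Mul(Rational(1, 2), Pow(x, -1), Add(5, x)))
Mul(Add(Function('Q')(11, Function('T')(4)), 15), Function('k')(10)) = Mul(Add(Mul(11, Add(-1, -6)), 15), Mul(Rational(1, 2), Pow(10, -1), Add(5, 10))) = Mul(Add(Mul(11, -7), 15), Mul(Rational(1, 2), Rational(1, 10), 15)) = Mul(Add(-77, 15), Rational(3, 4)) = Mul(-62, Rational(3, 4)) = Rational(-93, 2)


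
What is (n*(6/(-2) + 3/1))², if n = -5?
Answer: 0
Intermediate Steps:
(n*(6/(-2) + 3/1))² = (-5*(6/(-2) + 3/1))² = (-5*(6*(-½) + 3*1))² = (-5*(-3 + 3))² = (-5*0)² = 0² = 0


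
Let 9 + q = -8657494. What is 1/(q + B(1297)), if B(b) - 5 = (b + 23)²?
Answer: -1/6915098 ≈ -1.4461e-7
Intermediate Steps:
q = -8657503 (q = -9 - 8657494 = -8657503)
B(b) = 5 + (23 + b)² (B(b) = 5 + (b + 23)² = 5 + (23 + b)²)
1/(q + B(1297)) = 1/(-8657503 + (5 + (23 + 1297)²)) = 1/(-8657503 + (5 + 1320²)) = 1/(-8657503 + (5 + 1742400)) = 1/(-8657503 + 1742405) = 1/(-6915098) = -1/6915098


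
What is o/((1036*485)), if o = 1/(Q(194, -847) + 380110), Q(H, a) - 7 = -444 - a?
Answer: 1/191196079200 ≈ 5.2302e-12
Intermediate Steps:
Q(H, a) = -437 - a (Q(H, a) = 7 + (-444 - a) = -437 - a)
o = 1/380520 (o = 1/((-437 - 1*(-847)) + 380110) = 1/((-437 + 847) + 380110) = 1/(410 + 380110) = 1/380520 ≈ 2.6280e-6)
o/((1036*485)) = 1/(380520*((1036*485))) = (1/380520)/502460 = (1/380520)*(1/502460) = 1/191196079200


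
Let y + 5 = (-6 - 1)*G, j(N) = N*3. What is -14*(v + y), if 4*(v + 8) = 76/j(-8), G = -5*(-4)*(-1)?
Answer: -21203/12 ≈ -1766.9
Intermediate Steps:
G = -20 (G = 20*(-1) = -20)
j(N) = 3*N
y = 135 (y = -5 + (-6 - 1)*(-20) = -5 - 7*(-20) = -5 + 140 = 135)
v = -211/24 (v = -8 + (76/((3*(-8))))/4 = -8 + (76/(-24))/4 = -8 + (76*(-1/24))/4 = -8 + (¼)*(-19/6) = -8 - 19/24 = -211/24 ≈ -8.7917)
-14*(v + y) = -14*(-211/24 + 135) = -14*3029/24 = -21203/12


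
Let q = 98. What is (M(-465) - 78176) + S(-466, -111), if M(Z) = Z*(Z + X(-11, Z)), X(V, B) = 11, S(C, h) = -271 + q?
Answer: 132761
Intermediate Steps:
S(C, h) = -173 (S(C, h) = -271 + 98 = -173)
M(Z) = Z*(11 + Z) (M(Z) = Z*(Z + 11) = Z*(11 + Z))
(M(-465) - 78176) + S(-466, -111) = (-465*(11 - 465) - 78176) - 173 = (-465*(-454) - 78176) - 173 = (211110 - 78176) - 173 = 132934 - 173 = 132761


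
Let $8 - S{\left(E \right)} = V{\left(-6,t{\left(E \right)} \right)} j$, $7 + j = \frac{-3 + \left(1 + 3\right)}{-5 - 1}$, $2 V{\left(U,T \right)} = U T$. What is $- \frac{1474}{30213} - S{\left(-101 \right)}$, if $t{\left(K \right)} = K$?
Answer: $- \frac{131701415}{60426} \approx -2179.5$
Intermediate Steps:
$V{\left(U,T \right)} = \frac{T U}{2}$ ($V{\left(U,T \right)} = \frac{U T}{2} = \frac{T U}{2}$)
$j = - \frac{43}{6}$ ($j = -7 + \frac{-3 + \left(1 + 3\right)}{-5 - 1} = -7 + \frac{-3 + 4}{-6} = -7 + 1 \left(- \frac{1}{6}\right) = -7 - \frac{1}{6} = - \frac{43}{6} \approx -7.1667$)
$S{\left(E \right)} = 8 - \frac{43 E}{2}$ ($S{\left(E \right)} = 8 - \frac{1}{2} E \left(-6\right) \left(- \frac{43}{6}\right) = 8 - - 3 E \left(- \frac{43}{6}\right) = 8 - \frac{43 E}{2}$)
$- \frac{1474}{30213} - S{\left(-101 \right)} = - \frac{1474}{30213} - \left(8 - - \frac{4343}{2}\right) = \left(-1474\right) \frac{1}{30213} - \left(8 + \frac{4343}{2}\right) = - \frac{1474}{30213} - \frac{4359}{2} = - \frac{131701415}{60426}$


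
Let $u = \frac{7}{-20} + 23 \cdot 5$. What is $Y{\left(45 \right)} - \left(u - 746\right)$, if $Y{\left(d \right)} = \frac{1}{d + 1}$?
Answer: $\frac{290431}{460} \approx 631.37$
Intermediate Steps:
$Y{\left(d \right)} = \frac{1}{1 + d}$
$u = \frac{2293}{20}$ ($u = 7 \left(- \frac{1}{20}\right) + 115 = - \frac{7}{20} + 115 = \frac{2293}{20} \approx 114.65$)
$Y{\left(45 \right)} - \left(u - 746\right) = \frac{1}{1 + 45} - \left(\frac{2293}{20} - 746\right) = \frac{1}{46} - \left(\frac{2293}{20} - 746\right) = \frac{1}{46} - - \frac{12627}{20} = \frac{1}{46} + \frac{12627}{20} = \frac{290431}{460}$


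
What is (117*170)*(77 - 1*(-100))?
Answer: 3520530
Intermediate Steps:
(117*170)*(77 - 1*(-100)) = 19890*(77 + 100) = 19890*177 = 3520530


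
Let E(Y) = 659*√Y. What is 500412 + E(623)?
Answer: 500412 + 659*√623 ≈ 5.1686e+5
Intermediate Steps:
500412 + E(623) = 500412 + 659*√623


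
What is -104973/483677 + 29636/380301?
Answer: -25587085301/183942846777 ≈ -0.13910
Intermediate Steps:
-104973/483677 + 29636/380301 = -25587085301/183942846777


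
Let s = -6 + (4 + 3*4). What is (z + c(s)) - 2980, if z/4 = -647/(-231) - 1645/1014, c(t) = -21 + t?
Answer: -116581607/39039 ≈ -2986.3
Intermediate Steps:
s = 10 (s = -6 + (4 + 12) = -6 + 16 = 10)
z = 184042/39039 (z = 4*(-647/(-231) - 1645/1014) = 4*(-647*(-1/231) - 1645*1/1014) = 4*(647/231 - 1645/1014) = 4*(92021/78078) = 184042/39039 ≈ 4.7143)
(z + c(s)) - 2980 = (184042/39039 + (-21 + 10)) - 2980 = (184042/39039 - 11) - 2980 = -245387/39039 - 2980 = -116581607/39039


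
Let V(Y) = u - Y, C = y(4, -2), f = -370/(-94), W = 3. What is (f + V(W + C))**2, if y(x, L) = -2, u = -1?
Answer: 8281/2209 ≈ 3.7488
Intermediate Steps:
f = 185/47 (f = -370*(-1/94) = 185/47 ≈ 3.9362)
C = -2
V(Y) = -1 - Y
(f + V(W + C))**2 = (185/47 + (-1 - (3 - 2)))**2 = (185/47 + (-1 - 1*1))**2 = (185/47 + (-1 - 1))**2 = (185/47 - 2)**2 = (91/47)**2 = 8281/2209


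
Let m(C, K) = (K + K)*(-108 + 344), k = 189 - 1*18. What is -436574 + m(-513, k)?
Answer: -355862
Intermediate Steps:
k = 171 (k = 189 - 18 = 171)
m(C, K) = 472*K (m(C, K) = (2*K)*236 = 472*K)
-436574 + m(-513, k) = -436574 + 472*171 = -436574 + 80712 = -355862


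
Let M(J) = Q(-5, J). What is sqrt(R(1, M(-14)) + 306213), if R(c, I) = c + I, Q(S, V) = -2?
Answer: 2*sqrt(76553) ≈ 553.36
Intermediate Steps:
M(J) = -2
R(c, I) = I + c
sqrt(R(1, M(-14)) + 306213) = sqrt((-2 + 1) + 306213) = sqrt(-1 + 306213) = sqrt(306212) = 2*sqrt(76553)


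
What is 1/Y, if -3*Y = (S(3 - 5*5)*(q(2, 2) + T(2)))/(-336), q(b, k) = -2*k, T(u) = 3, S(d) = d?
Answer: 504/11 ≈ 45.818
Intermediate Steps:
Y = 11/504 (Y = -(3 - 5*5)*(-2*2 + 3)/(3*(-336)) = -(-1)*(3 - 25)*(-4 + 3)/1008 = -(-1)*(-22*(-1))/1008 = -(-1)*22/1008 = -⅓*(-11/168) = 11/504 ≈ 0.021825)
1/Y = 1/(11/504) = 504/11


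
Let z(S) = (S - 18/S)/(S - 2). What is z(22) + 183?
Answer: 40493/220 ≈ 184.06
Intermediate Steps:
z(S) = (S - 18/S)/(-2 + S)
z(22) + 183 = (-18 + 22²)/(22*(-2 + 22)) + 183 = (1/22)*(-18 + 484)/20 + 183 = (1/22)*(1/20)*466 + 183 = 233/220 + 183 = 40493/220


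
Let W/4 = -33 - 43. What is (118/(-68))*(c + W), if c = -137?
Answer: 26019/34 ≈ 765.26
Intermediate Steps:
W = -304 (W = 4*(-33 - 43) = 4*(-76) = -304)
(118/(-68))*(c + W) = (118/(-68))*(-137 - 304) = (118*(-1/68))*(-441) = -59/34*(-441) = 26019/34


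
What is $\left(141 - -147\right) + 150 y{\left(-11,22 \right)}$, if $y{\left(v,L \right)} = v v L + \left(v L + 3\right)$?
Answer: $363738$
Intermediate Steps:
$y{\left(v,L \right)} = 3 + L v + L v^{2}$ ($y{\left(v,L \right)} = v^{2} L + \left(L v + 3\right) = L v^{2} + \left(3 + L v\right) = 3 + L v + L v^{2}$)
$\left(141 - -147\right) + 150 y{\left(-11,22 \right)} = \left(141 - -147\right) + 150 \left(3 + 22 \left(-11\right) + 22 \left(-11\right)^{2}\right) = \left(141 + 147\right) + 150 \left(3 - 242 + 22 \cdot 121\right) = 288 + 150 \left(3 - 242 + 2662\right) = 288 + 150 \cdot 2423 = 288 + 363450 = 363738$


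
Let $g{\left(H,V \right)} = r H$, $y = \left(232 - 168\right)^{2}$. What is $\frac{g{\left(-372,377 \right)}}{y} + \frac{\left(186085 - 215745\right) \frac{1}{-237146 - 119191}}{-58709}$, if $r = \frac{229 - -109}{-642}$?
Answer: $\frac{109597620033107}{2292183261010944} \approx 0.047814$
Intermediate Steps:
$r = - \frac{169}{321}$ ($r = \left(229 + 109\right) \left(- \frac{1}{642}\right) = 338 \left(- \frac{1}{642}\right) = - \frac{169}{321} \approx -0.52648$)
$y = 4096$ ($y = 64^{2} = 4096$)
$g{\left(H,V \right)} = - \frac{169 H}{321}$
$\frac{g{\left(-372,377 \right)}}{y} + \frac{\left(186085 - 215745\right) \frac{1}{-237146 - 119191}}{-58709} = \frac{\left(- \frac{169}{321}\right) \left(-372\right)}{4096} + \frac{\left(186085 - 215745\right) \frac{1}{-237146 - 119191}}{-58709} = \frac{20956}{107} \cdot \frac{1}{4096} + - \frac{29660}{-356337} \left(- \frac{1}{58709}\right) = \frac{5239}{109568} + \left(-29660\right) \left(- \frac{1}{356337}\right) \left(- \frac{1}{58709}\right) = \frac{5239}{109568} + \frac{29660}{356337} \left(- \frac{1}{58709}\right) = \frac{5239}{109568} - \frac{29660}{20920188933} = \frac{109597620033107}{2292183261010944}$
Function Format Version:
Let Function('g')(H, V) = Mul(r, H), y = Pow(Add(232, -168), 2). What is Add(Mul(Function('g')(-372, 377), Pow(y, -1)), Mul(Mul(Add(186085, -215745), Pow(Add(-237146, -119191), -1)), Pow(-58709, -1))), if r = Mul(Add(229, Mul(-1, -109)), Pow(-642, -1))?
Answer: Rational(109597620033107, 2292183261010944) ≈ 0.047814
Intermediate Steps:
r = Rational(-169, 321) (r = Mul(Add(229, 109), Rational(-1, 642)) = Mul(338, Rational(-1, 642)) = Rational(-169, 321) ≈ -0.52648)
y = 4096 (y = Pow(64, 2) = 4096)
Function('g')(H, V) = Mul(Rational(-169, 321), H)
Add(Mul(Function('g')(-372, 377), Pow(y, -1)), Mul(Mul(Add(186085, -215745), Pow(Add(-237146, -119191), -1)), Pow(-58709, -1))) = Add(Mul(Mul(Rational(-169, 321), -372), Pow(4096, -1)), Mul(Mul(Add(186085, -215745), Pow(Add(-237146, -119191), -1)), Pow(-58709, -1))) = Add(Mul(Rational(20956, 107), Rational(1, 4096)), Mul(Mul(-29660, Pow(-356337, -1)), Rational(-1, 58709))) = Add(Rational(5239, 109568), Mul(Mul(-29660, Rational(-1, 356337)), Rational(-1, 58709))) = Add(Rational(5239, 109568), Mul(Rational(29660, 356337), Rational(-1, 58709))) = Add(Rational(5239, 109568), Rational(-29660, 20920188933)) = Rational(109597620033107, 2292183261010944)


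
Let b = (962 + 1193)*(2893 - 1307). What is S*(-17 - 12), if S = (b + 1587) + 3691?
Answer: -99270132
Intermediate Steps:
b = 3417830 (b = 2155*1586 = 3417830)
S = 3423108 (S = (3417830 + 1587) + 3691 = 3419417 + 3691 = 3423108)
S*(-17 - 12) = 3423108*(-17 - 12) = 3423108*(-29) = -99270132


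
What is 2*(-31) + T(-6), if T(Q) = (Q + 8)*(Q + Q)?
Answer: -86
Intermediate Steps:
T(Q) = 2*Q*(8 + Q) (T(Q) = (8 + Q)*(2*Q) = 2*Q*(8 + Q))
2*(-31) + T(-6) = 2*(-31) + 2*(-6)*(8 - 6) = -62 + 2*(-6)*2 = -62 - 24 = -86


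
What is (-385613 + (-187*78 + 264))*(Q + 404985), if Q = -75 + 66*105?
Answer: -164709230400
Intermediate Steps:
Q = 6855 (Q = -75 + 6930 = 6855)
(-385613 + (-187*78 + 264))*(Q + 404985) = (-385613 + (-187*78 + 264))*(6855 + 404985) = (-385613 + (-14586 + 264))*411840 = (-385613 - 14322)*411840 = -399935*411840 = -164709230400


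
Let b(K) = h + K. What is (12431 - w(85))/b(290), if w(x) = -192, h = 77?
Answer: 12623/367 ≈ 34.395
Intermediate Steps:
b(K) = 77 + K
(12431 - w(85))/b(290) = (12431 - 1*(-192))/(77 + 290) = (12431 + 192)/367 = 12623*(1/367) = 12623/367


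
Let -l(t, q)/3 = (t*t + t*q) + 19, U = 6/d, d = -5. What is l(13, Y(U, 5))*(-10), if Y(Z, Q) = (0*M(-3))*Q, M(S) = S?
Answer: 5640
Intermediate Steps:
U = -6/5 (U = 6/(-5) = 6*(-⅕) = -6/5 ≈ -1.2000)
Y(Z, Q) = 0 (Y(Z, Q) = (0*(-3))*Q = 0*Q = 0)
l(t, q) = -57 - 3*t² - 3*q*t (l(t, q) = -3*((t*t + t*q) + 19) = -3*((t² + q*t) + 19) = -3*(19 + t² + q*t) = -57 - 3*t² - 3*q*t)
l(13, Y(U, 5))*(-10) = (-57 - 3*13² - 3*0*13)*(-10) = (-57 - 3*169 + 0)*(-10) = (-57 - 507 + 0)*(-10) = -564*(-10) = 5640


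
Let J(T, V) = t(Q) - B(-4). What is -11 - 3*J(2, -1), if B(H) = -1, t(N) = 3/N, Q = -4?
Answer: -47/4 ≈ -11.750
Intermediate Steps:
J(T, V) = 1/4 (J(T, V) = 3/(-4) - 1*(-1) = 3*(-1/4) + 1 = -3/4 + 1 = 1/4)
-11 - 3*J(2, -1) = -11 - 3*1/4 = -11 - 3/4 = -47/4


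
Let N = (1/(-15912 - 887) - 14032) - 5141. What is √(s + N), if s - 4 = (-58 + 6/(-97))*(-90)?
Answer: 8*I*√578495613805093/1629503 ≈ 118.08*I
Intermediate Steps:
N = -322087228/16799 (N = (1/(-16799) - 14032) - 5141 = (-1/16799 - 14032) - 5141 = -235723569/16799 - 5141 = -322087228/16799 ≈ -19173.)
s = 507268/97 (s = 4 + (-58 + 6/(-97))*(-90) = 4 + (-58 + 6*(-1/97))*(-90) = 4 + (-58 - 6/97)*(-90) = 4 - 5632/97*(-90) = 4 + 506880/97 = 507268/97 ≈ 5229.6)
√(s + N) = √(507268/97 - 322087228/16799) = √(-22720865984/1629503) = 8*I*√578495613805093/1629503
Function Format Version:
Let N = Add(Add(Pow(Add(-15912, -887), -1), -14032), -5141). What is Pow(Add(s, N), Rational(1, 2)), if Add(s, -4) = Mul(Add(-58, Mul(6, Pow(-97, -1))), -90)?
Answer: Mul(Rational(8, 1629503), I, Pow(578495613805093, Rational(1, 2))) ≈ Mul(118.08, I)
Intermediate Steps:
N = Rational(-322087228, 16799) (N = Add(Add(Pow(-16799, -1), -14032), -5141) = Add(Add(Rational(-1, 16799), -14032), -5141) = Add(Rational(-235723569, 16799), -5141) = Rational(-322087228, 16799) ≈ -19173.)
s = Rational(507268, 97) (s = Add(4, Mul(Add(-58, Mul(6, Pow(-97, -1))), -90)) = Add(4, Mul(Add(-58, Mul(6, Rational(-1, 97))), -90)) = Add(4, Mul(Add(-58, Rational(-6, 97)), -90)) = Add(4, Mul(Rational(-5632, 97), -90)) = Add(4, Rational(506880, 97)) = Rational(507268, 97) ≈ 5229.6)
Pow(Add(s, N), Rational(1, 2)) = Pow(Add(Rational(507268, 97), Rational(-322087228, 16799)), Rational(1, 2)) = Pow(Rational(-22720865984, 1629503), Rational(1, 2)) = Mul(Rational(8, 1629503), I, Pow(578495613805093, Rational(1, 2)))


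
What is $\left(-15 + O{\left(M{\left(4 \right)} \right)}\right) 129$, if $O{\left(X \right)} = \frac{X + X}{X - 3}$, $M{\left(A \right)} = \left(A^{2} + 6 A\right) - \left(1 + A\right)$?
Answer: $- \frac{26445}{16} \approx -1652.8$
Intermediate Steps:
$M{\left(A \right)} = -1 + A^{2} + 5 A$
$O{\left(X \right)} = \frac{2 X}{-3 + X}$
$\left(-15 + O{\left(M{\left(4 \right)} \right)}\right) 129 = \left(-15 + \frac{2 \left(-1 + 4^{2} + 5 \cdot 4\right)}{-3 + \left(-1 + 4^{2} + 5 \cdot 4\right)}\right) 129 = \left(-15 + \frac{2 \left(-1 + 16 + 20\right)}{-3 + \left(-1 + 16 + 20\right)}\right) 129 = \left(-15 + 2 \cdot 35 \frac{1}{-3 + 35}\right) 129 = \left(-15 + 2 \cdot 35 \cdot \frac{1}{32}\right) 129 = \left(-15 + \frac{35}{16}\right) 129 = \left(- \frac{205}{16}\right) 129 = - \frac{26445}{16}$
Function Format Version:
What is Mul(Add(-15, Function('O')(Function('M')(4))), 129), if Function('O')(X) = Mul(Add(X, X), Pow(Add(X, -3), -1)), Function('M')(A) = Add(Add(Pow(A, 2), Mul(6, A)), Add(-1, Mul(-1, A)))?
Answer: Rational(-26445, 16) ≈ -1652.8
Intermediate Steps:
Function('M')(A) = Add(-1, Pow(A, 2), Mul(5, A))
Function('O')(X) = Mul(2, X, Pow(Add(-3, X), -1)) (Function('O')(X) = Mul(Mul(2, X), Pow(Add(-3, X), -1)) = Mul(2, X, Pow(Add(-3, X), -1)))
Mul(Add(-15, Function('O')(Function('M')(4))), 129) = Mul(Add(-15, Mul(2, Add(-1, Pow(4, 2), Mul(5, 4)), Pow(Add(-3, Add(-1, Pow(4, 2), Mul(5, 4))), -1))), 129) = Mul(Add(-15, Mul(2, Add(-1, 16, 20), Pow(Add(-3, Add(-1, 16, 20)), -1))), 129) = Mul(Add(-15, Mul(2, 35, Pow(Add(-3, 35), -1))), 129) = Mul(Add(-15, Mul(2, 35, Pow(32, -1))), 129) = Mul(Add(-15, Mul(2, 35, Rational(1, 32))), 129) = Mul(Add(-15, Rational(35, 16)), 129) = Mul(Rational(-205, 16), 129) = Rational(-26445, 16)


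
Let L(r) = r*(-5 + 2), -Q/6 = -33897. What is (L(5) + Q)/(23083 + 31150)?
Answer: 203367/54233 ≈ 3.7499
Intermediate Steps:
Q = 203382 (Q = -6*(-33897) = 203382)
L(r) = -3*r (L(r) = r*(-3) = -3*r)
(L(5) + Q)/(23083 + 31150) = (-3*5 + 203382)/(23083 + 31150) = (-15 + 203382)/54233 = 203367*(1/54233) = 203367/54233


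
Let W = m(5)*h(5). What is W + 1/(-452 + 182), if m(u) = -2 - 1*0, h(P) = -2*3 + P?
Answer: 539/270 ≈ 1.9963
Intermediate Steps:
h(P) = -6 + P
m(u) = -2 (m(u) = -2 + 0 = -2)
W = 2 (W = -2*(-6 + 5) = -2*(-1) = 2)
W + 1/(-452 + 182) = 2 + 1/(-452 + 182) = 2 + 1/(-270) = 2 - 1/270 = 539/270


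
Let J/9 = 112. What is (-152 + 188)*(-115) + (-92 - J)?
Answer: -5240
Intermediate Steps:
J = 1008 (J = 9*112 = 1008)
(-152 + 188)*(-115) + (-92 - J) = (-152 + 188)*(-115) + (-92 - 1*1008) = 36*(-115) + (-92 - 1008) = -4140 - 1100 = -5240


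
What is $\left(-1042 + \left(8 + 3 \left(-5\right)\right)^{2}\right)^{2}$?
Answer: $986049$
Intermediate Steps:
$\left(-1042 + \left(8 + 3 \left(-5\right)\right)^{2}\right)^{2} = \left(-1042 + \left(8 - 15\right)^{2}\right)^{2} = \left(-1042 + \left(-7\right)^{2}\right)^{2} = \left(-1042 + 49\right)^{2} = \left(-993\right)^{2} = 986049$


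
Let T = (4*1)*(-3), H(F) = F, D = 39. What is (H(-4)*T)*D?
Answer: 1872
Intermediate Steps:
T = -12 (T = 4*(-3) = -12)
(H(-4)*T)*D = -4*(-12)*39 = 48*39 = 1872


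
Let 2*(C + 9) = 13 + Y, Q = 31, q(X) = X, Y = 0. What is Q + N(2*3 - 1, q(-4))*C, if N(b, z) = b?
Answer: 37/2 ≈ 18.500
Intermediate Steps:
C = -5/2 (C = -9 + (13 + 0)/2 = -9 + (½)*13 = -9 + 13/2 = -5/2 ≈ -2.5000)
Q + N(2*3 - 1, q(-4))*C = 31 + (2*3 - 1)*(-5/2) = 31 + (6 - 1)*(-5/2) = 31 + 5*(-5/2) = 31 - 25/2 = 37/2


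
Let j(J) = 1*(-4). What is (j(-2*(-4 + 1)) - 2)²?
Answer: 36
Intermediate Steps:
j(J) = -4
(j(-2*(-4 + 1)) - 2)² = (-4 - 2)² = (-6)² = 36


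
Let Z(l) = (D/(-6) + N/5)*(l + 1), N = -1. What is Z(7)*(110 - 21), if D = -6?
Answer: 2848/5 ≈ 569.60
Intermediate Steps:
Z(l) = ⅘ + 4*l/5 (Z(l) = (-6/(-6) - 1/5)*(l + 1) = (-6*(-⅙) - 1*⅕)*(1 + l) = (1 - ⅕)*(1 + l) = 4*(1 + l)/5 = ⅘ + 4*l/5)
Z(7)*(110 - 21) = (⅘ + (⅘)*7)*(110 - 21) = (⅘ + 28/5)*89 = (32/5)*89 = 2848/5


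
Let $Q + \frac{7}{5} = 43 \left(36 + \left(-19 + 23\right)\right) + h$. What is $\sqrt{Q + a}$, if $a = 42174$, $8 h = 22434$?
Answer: $\frac{\sqrt{4669685}}{10} \approx 216.09$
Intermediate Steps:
$h = \frac{11217}{4}$ ($h = \frac{1}{8} \cdot 22434 = \frac{11217}{4} \approx 2804.3$)
$Q = \frac{90457}{20}$ ($Q = - \frac{7}{5} + \left(43 \left(36 + \left(-19 + 23\right)\right) + \frac{11217}{4}\right) = - \frac{7}{5} + \left(43 \left(36 + 4\right) + \frac{11217}{4}\right) = - \frac{7}{5} + \left(43 \cdot 40 + \frac{11217}{4}\right) = - \frac{7}{5} + \left(1720 + \frac{11217}{4}\right) = - \frac{7}{5} + \frac{18097}{4} = \frac{90457}{20} \approx 4522.9$)
$\sqrt{Q + a} = \sqrt{\frac{90457}{20} + 42174} = \sqrt{\frac{933937}{20}} = \frac{\sqrt{4669685}}{10}$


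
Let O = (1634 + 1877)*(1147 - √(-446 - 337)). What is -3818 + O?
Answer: 4023299 - 10533*I*√87 ≈ 4.0233e+6 - 98245.0*I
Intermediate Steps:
O = 4027117 - 10533*I*√87 (O = 3511*(1147 - √(-783)) = 3511*(1147 - 3*I*√87) = 4027117 - 10533*I*√87 ≈ 4.0271e+6 - 98245.0*I)
-3818 + O = -3818 + (4027117 - 10533*I*√87) = 4023299 - 10533*I*√87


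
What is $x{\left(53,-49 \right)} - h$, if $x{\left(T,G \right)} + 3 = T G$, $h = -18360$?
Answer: $15760$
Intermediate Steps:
$x{\left(T,G \right)} = -3 + G T$ ($x{\left(T,G \right)} = -3 + T G = -3 + G T$)
$x{\left(53,-49 \right)} - h = \left(-3 - 2597\right) - -18360 = \left(-3 - 2597\right) + 18360 = -2600 + 18360 = 15760$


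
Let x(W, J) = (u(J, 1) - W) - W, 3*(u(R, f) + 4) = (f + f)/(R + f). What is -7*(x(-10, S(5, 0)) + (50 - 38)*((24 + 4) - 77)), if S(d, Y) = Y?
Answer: 11998/3 ≈ 3999.3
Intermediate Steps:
u(R, f) = -4 + 2*f/(3*(R + f)) (u(R, f) = -4 + ((f + f)/(R + f))/3 = -4 + ((2*f)/(R + f))/3 = -4 + (2*f/(R + f))/3 = -4 + 2*f/(3*(R + f)))
x(W, J) = -2*W + (-10/3 - 4*J)/(1 + J) (x(W, J) = ((-4*J - 10/3*1)/(J + 1) - W) - W = ((-4*J - 10/3)/(1 + J) - W) - W = ((-10/3 - 4*J)/(1 + J) - W) - W = (-W + (-10/3 - 4*J)/(1 + J)) - W = -2*W + (-10/3 - 4*J)/(1 + J))
-7*(x(-10, S(5, 0)) + (50 - 38)*((24 + 4) - 77)) = -7*(2*(-5 - 6*0 - 3*(-10)*(1 + 0))/(3*(1 + 0)) + (50 - 38)*((24 + 4) - 77)) = -7*((⅔)*(-5 + 0 - 3*(-10)*1)/1 + 12*(28 - 77)) = -7*((⅔)*1*(-5 + 0 + 30) + 12*(-49)) = -7*((⅔)*1*25 - 588) = -7*(50/3 - 588) = -7*(-1714/3) = 11998/3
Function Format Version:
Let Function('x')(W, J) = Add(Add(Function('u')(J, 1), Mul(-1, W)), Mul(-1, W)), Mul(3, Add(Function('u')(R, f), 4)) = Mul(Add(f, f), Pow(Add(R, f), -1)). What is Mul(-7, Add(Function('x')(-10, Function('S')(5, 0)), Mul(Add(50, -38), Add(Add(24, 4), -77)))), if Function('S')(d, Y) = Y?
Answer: Rational(11998, 3) ≈ 3999.3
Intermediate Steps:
Function('u')(R, f) = Add(-4, Mul(Rational(2, 3), f, Pow(Add(R, f), -1))) (Function('u')(R, f) = Add(-4, Mul(Rational(1, 3), Mul(Add(f, f), Pow(Add(R, f), -1)))) = Add(-4, Mul(Rational(1, 3), Mul(Mul(2, f), Pow(Add(R, f), -1)))) = Add(-4, Mul(Rational(1, 3), Mul(2, f, Pow(Add(R, f), -1)))) = Add(-4, Mul(Rational(2, 3), f, Pow(Add(R, f), -1))))
Function('x')(W, J) = Add(Mul(-2, W), Mul(Pow(Add(1, J), -1), Add(Rational(-10, 3), Mul(-4, J)))) (Function('x')(W, J) = Add(Add(Mul(Pow(Add(J, 1), -1), Add(Mul(-4, J), Mul(Rational(-10, 3), 1))), Mul(-1, W)), Mul(-1, W)) = Add(Add(Mul(Pow(Add(1, J), -1), Add(Mul(-4, J), Rational(-10, 3))), Mul(-1, W)), Mul(-1, W)) = Add(Add(Mul(Pow(Add(1, J), -1), Add(Rational(-10, 3), Mul(-4, J))), Mul(-1, W)), Mul(-1, W)) = Add(Add(Mul(-1, W), Mul(Pow(Add(1, J), -1), Add(Rational(-10, 3), Mul(-4, J)))), Mul(-1, W)) = Add(Mul(-2, W), Mul(Pow(Add(1, J), -1), Add(Rational(-10, 3), Mul(-4, J)))))
Mul(-7, Add(Function('x')(-10, Function('S')(5, 0)), Mul(Add(50, -38), Add(Add(24, 4), -77)))) = Mul(-7, Add(Mul(Rational(2, 3), Pow(Add(1, 0), -1), Add(-5, Mul(-6, 0), Mul(-3, -10, Add(1, 0)))), Mul(Add(50, -38), Add(Add(24, 4), -77)))) = Mul(-7, Add(Mul(Rational(2, 3), Pow(1, -1), Add(-5, 0, Mul(-3, -10, 1))), Mul(12, Add(28, -77)))) = Mul(-7, Add(Mul(Rational(2, 3), 1, Add(-5, 0, 30)), Mul(12, -49))) = Mul(-7, Add(Mul(Rational(2, 3), 1, 25), -588)) = Mul(-7, Add(Rational(50, 3), -588)) = Mul(-7, Rational(-1714, 3)) = Rational(11998, 3)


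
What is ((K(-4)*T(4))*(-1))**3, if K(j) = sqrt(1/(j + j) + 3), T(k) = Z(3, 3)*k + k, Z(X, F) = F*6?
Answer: -315514*sqrt(46) ≈ -2.1399e+6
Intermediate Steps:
Z(X, F) = 6*F
T(k) = 19*k (T(k) = (6*3)*k + k = 18*k + k = 19*k)
K(j) = sqrt(3 + 1/(2*j)) (K(j) = sqrt(1/(2*j) + 3) = sqrt(3 + 1/(2*j)))
((K(-4)*T(4))*(-1))**3 = (((sqrt(12 + 2/(-4))/2)*(19*4))*(-1))**3 = (((sqrt(12 + 2*(-1/4))/2)*76)*(-1))**3 = (((sqrt(12 - 1/2)/2)*76)*(-1))**3 = (((sqrt(23/2)/2)*76)*(-1))**3 = ((((sqrt(46)/2)/2)*76)*(-1))**3 = (((sqrt(46)/4)*76)*(-1))**3 = ((19*sqrt(46))*(-1))**3 = (-19*sqrt(46))**3 = -315514*sqrt(46)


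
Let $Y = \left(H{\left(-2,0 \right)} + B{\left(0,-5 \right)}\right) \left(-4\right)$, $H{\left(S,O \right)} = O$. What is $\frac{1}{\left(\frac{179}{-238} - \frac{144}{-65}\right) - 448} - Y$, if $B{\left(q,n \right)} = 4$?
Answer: $\frac{110511298}{6907923} \approx 15.998$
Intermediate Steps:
$Y = -16$ ($Y = \left(0 + 4\right) \left(-4\right) = 4 \left(-4\right) = -16$)
$\frac{1}{\left(\frac{179}{-238} - \frac{144}{-65}\right) - 448} - Y = \frac{1}{\left(\frac{179}{-238} - \frac{144}{-65}\right) - 448} - -16 = \frac{1}{\left(179 \left(- \frac{1}{238}\right) - - \frac{144}{65}\right) - 448} + 16 = \frac{1}{\left(- \frac{179}{238} + \frac{144}{65}\right) - 448} + 16 = \frac{1}{\frac{22637}{15470} - 448} + 16 = \frac{1}{- \frac{6907923}{15470}} + 16 = - \frac{15470}{6907923} + 16 = \frac{110511298}{6907923}$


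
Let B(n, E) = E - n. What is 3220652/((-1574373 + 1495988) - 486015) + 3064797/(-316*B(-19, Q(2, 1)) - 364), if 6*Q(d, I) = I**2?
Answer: -656418809903/1358934100 ≈ -483.04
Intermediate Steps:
Q(d, I) = I**2/6
3220652/((-1574373 + 1495988) - 486015) + 3064797/(-316*B(-19, Q(2, 1)) - 364) = 3220652/((-1574373 + 1495988) - 486015) + 3064797/(-316*((1/6)*1**2 - 1*(-19)) - 364) = 3220652/(-78385 - 486015) + 3064797/(-316*((1/6)*1 + 19) - 364) = 3220652/(-564400) + 3064797/(-316*(1/6 + 19) - 364) = 3220652*(-1/564400) + 3064797/(-316*115/6 - 364) = -805163/141100 + 3064797/(-18170/3 - 364) = -805163/141100 + 3064797/(-19262/3) = -805163/141100 + 3064797*(-3/19262) = -805163/141100 - 9194391/19262 = -656418809903/1358934100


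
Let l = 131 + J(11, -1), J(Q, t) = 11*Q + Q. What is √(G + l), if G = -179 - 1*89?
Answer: I*√5 ≈ 2.2361*I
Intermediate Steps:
J(Q, t) = 12*Q
G = -268 (G = -179 - 89 = -268)
l = 263 (l = 131 + 12*11 = 131 + 132 = 263)
√(G + l) = √(-268 + 263) = √(-5) = I*√5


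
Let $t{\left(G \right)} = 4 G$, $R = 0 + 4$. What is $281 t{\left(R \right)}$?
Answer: $4496$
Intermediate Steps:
$R = 4$
$281 t{\left(R \right)} = 281 \cdot 4 \cdot 4 = 281 \cdot 16 = 4496$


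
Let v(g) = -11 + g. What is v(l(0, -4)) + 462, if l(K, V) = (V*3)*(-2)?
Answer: 475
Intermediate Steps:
l(K, V) = -6*V (l(K, V) = (3*V)*(-2) = -6*V)
v(l(0, -4)) + 462 = (-11 - 6*(-4)) + 462 = (-11 + 24) + 462 = 13 + 462 = 475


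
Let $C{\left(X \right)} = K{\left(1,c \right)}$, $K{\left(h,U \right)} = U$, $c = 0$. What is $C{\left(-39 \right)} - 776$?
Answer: $-776$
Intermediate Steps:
$C{\left(X \right)} = 0$
$C{\left(-39 \right)} - 776 = 0 - 776 = -776$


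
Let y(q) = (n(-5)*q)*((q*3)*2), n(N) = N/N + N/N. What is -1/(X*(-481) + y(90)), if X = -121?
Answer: -1/155401 ≈ -6.4350e-6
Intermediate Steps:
n(N) = 2 (n(N) = 1 + 1 = 2)
y(q) = 12*q**2 (y(q) = (2*q)*((q*3)*2) = (2*q)*((3*q)*2) = (2*q)*(6*q) = 12*q**2)
-1/(X*(-481) + y(90)) = -1/(-121*(-481) + 12*90**2) = -1/(58201 + 12*8100) = -1/(58201 + 97200) = -1/155401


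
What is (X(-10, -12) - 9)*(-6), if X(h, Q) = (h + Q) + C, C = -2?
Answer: 198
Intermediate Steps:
X(h, Q) = -2 + Q + h (X(h, Q) = (h + Q) - 2 = (Q + h) - 2 = -2 + Q + h)
(X(-10, -12) - 9)*(-6) = ((-2 - 12 - 10) - 9)*(-6) = (-24 - 9)*(-6) = -33*(-6) = 198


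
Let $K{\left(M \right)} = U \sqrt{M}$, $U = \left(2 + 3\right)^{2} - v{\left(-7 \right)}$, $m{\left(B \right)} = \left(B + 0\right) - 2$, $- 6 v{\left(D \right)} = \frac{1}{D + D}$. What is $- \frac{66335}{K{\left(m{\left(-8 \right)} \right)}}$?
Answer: $\frac{557214 i \sqrt{10}}{2099} \approx 839.48 i$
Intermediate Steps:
$v{\left(D \right)} = - \frac{1}{12 D}$ ($v{\left(D \right)} = - \frac{1}{6 \left(D + D\right)} = - \frac{1}{6 \cdot 2 D} = - \frac{\frac{1}{2} \frac{1}{D}}{6} = - \frac{1}{12 D}$)
$m{\left(B \right)} = -2 + B$ ($m{\left(B \right)} = B - 2 = -2 + B$)
$U = \frac{2099}{84}$ ($U = \left(2 + 3\right)^{2} - - \frac{1}{12 \left(-7\right)} = 5^{2} - \left(- \frac{1}{12}\right) \left(- \frac{1}{7}\right) = 25 - \frac{1}{84} = \frac{2099}{84} \approx 24.988$)
$K{\left(M \right)} = \frac{2099 \sqrt{M}}{84}$
$- \frac{66335}{K{\left(m{\left(-8 \right)} \right)}} = - \frac{66335}{\frac{2099}{84} \sqrt{-2 - 8}} = - \frac{66335}{\frac{2099}{84} \sqrt{-10}} = - \frac{66335}{\frac{2099}{84} i \sqrt{10}} = - 66335 \left(- \frac{42 i \sqrt{10}}{10495}\right) = \frac{557214 i \sqrt{10}}{2099}$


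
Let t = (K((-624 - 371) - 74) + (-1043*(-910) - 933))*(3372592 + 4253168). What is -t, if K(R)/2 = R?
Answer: -7214418879840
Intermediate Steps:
K(R) = 2*R
t = 7214418879840 (t = (2*((-624 - 371) - 74) + (-1043*(-910) - 933))*(3372592 + 4253168) = (2*(-995 - 74) + (949130 - 933))*7625760 = (2*(-1069) + 948197)*7625760 = (-2138 + 948197)*7625760 = 946059*7625760 = 7214418879840)
-t = -1*7214418879840 = -7214418879840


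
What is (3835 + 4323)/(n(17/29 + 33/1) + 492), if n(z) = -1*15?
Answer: 8158/477 ≈ 17.103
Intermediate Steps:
n(z) = -15
(3835 + 4323)/(n(17/29 + 33/1) + 492) = (3835 + 4323)/(-15 + 492) = 8158/477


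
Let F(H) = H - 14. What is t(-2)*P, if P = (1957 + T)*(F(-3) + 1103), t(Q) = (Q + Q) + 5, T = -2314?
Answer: -387702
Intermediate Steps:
F(H) = -14 + H
t(Q) = 5 + 2*Q (t(Q) = 2*Q + 5 = 5 + 2*Q)
P = -387702 (P = (1957 - 2314)*((-14 - 3) + 1103) = -357*(-17 + 1103) = -357*1086 = -387702)
t(-2)*P = (5 + 2*(-2))*(-387702) = (5 - 4)*(-387702) = 1*(-387702) = -387702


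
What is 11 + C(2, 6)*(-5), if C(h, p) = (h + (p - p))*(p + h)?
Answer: -69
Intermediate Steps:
C(h, p) = h*(h + p) (C(h, p) = (h + 0)*(h + p) = h*(h + p))
11 + C(2, 6)*(-5) = 11 + (2*(2 + 6))*(-5) = 11 + (2*8)*(-5) = 11 + 16*(-5) = 11 - 80 = -69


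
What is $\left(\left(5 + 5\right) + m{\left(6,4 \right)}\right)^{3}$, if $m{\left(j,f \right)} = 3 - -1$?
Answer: $2744$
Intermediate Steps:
$m{\left(j,f \right)} = 4$ ($m{\left(j,f \right)} = 3 + 1 = 4$)
$\left(\left(5 + 5\right) + m{\left(6,4 \right)}\right)^{3} = \left(\left(5 + 5\right) + 4\right)^{3} = \left(10 + 4\right)^{3} = 14^{3} = 2744$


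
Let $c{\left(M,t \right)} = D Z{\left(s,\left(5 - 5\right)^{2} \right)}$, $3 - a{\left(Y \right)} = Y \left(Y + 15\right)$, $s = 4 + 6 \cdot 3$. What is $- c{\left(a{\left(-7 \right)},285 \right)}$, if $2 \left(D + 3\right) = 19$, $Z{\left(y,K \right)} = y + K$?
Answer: $-143$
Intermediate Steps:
$s = 22$ ($s = 4 + 18 = 22$)
$Z{\left(y,K \right)} = K + y$
$a{\left(Y \right)} = 3 - Y \left(15 + Y\right)$ ($a{\left(Y \right)} = 3 - Y \left(Y + 15\right) = 3 - Y \left(15 + Y\right)$)
$D = \frac{13}{2}$ ($D = -3 + \frac{1}{2} \cdot 19 = -3 + \frac{19}{2} = \frac{13}{2} \approx 6.5$)
$c{\left(M,t \right)} = 143$ ($c{\left(M,t \right)} = \frac{13 \left(\left(5 - 5\right)^{2} + 22\right)}{2} = \frac{13 \left(0^{2} + 22\right)}{2} = \frac{13 \left(0 + 22\right)}{2} = \frac{13}{2} \cdot 22 = 143$)
$- c{\left(a{\left(-7 \right)},285 \right)} = \left(-1\right) 143 = -143$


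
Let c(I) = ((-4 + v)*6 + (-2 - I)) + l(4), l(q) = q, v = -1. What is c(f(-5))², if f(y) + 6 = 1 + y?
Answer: 324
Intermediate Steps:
f(y) = -5 + y (f(y) = -6 + (1 + y) = -5 + y)
c(I) = -28 - I (c(I) = ((-4 - 1)*6 + (-2 - I)) + 4 = (-5*6 + (-2 - I)) + 4 = (-30 + (-2 - I)) + 4 = (-32 - I) + 4 = -28 - I)
c(f(-5))² = (-28 - (-5 - 5))² = (-28 - 1*(-10))² = (-28 + 10)² = (-18)² = 324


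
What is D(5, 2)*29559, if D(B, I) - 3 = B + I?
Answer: 295590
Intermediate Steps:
D(B, I) = 3 + B + I (D(B, I) = 3 + (B + I) = 3 + B + I)
D(5, 2)*29559 = (3 + 5 + 2)*29559 = 10*29559 = 295590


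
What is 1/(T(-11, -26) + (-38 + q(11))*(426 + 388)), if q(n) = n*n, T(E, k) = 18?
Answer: 1/67580 ≈ 1.4797e-5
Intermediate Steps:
q(n) = n**2
1/(T(-11, -26) + (-38 + q(11))*(426 + 388)) = 1/(18 + (-38 + 11**2)*(426 + 388)) = 1/(18 + (-38 + 121)*814) = 1/(18 + 83*814) = 1/(18 + 67562) = 1/67580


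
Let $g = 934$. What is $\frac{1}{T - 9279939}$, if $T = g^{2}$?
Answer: $- \frac{1}{8407583} \approx -1.1894 \cdot 10^{-7}$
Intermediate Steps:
$T = 872356$ ($T = 934^{2} = 872356$)
$\frac{1}{T - 9279939} = \frac{1}{872356 - 9279939} = \frac{1}{-8407583} = - \frac{1}{8407583}$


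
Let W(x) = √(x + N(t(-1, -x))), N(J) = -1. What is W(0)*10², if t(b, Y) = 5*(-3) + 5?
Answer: 100*I ≈ 100.0*I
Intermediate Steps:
t(b, Y) = -10 (t(b, Y) = -15 + 5 = -10)
W(x) = √(-1 + x) (W(x) = √(x - 1) = √(-1 + x))
W(0)*10² = √(-1 + 0)*10² = √(-1)*100 = I*100 = 100*I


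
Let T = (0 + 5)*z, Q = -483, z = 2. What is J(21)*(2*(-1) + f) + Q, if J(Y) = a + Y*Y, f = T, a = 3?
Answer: 3069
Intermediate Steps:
T = 10 (T = (0 + 5)*2 = 5*2 = 10)
f = 10
J(Y) = 3 + Y² (J(Y) = 3 + Y*Y = 3 + Y²)
J(21)*(2*(-1) + f) + Q = (3 + 21²)*(2*(-1) + 10) - 483 = (3 + 441)*(-2 + 10) - 483 = 444*8 - 483 = 3552 - 483 = 3069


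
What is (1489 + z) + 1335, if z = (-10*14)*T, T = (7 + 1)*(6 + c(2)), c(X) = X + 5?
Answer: -11736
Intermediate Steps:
c(X) = 5 + X
T = 104 (T = (7 + 1)*(6 + (5 + 2)) = 8*(6 + 7) = 8*13 = 104)
z = -14560 (z = -10*14*104 = -140*104 = -14560)
(1489 + z) + 1335 = (1489 - 14560) + 1335 = -13071 + 1335 = -11736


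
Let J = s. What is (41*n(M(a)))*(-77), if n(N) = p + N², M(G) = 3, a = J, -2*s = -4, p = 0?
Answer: -28413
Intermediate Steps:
s = 2 (s = -½*(-4) = 2)
J = 2
a = 2
n(N) = N² (n(N) = 0 + N² = N²)
(41*n(M(a)))*(-77) = (41*3²)*(-77) = (41*9)*(-77) = 369*(-77) = -28413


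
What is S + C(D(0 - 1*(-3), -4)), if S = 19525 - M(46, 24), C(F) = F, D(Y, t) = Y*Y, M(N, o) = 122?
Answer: 19412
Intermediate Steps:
D(Y, t) = Y²
S = 19403 (S = 19525 - 1*122 = 19525 - 122 = 19403)
S + C(D(0 - 1*(-3), -4)) = 19403 + (0 - 1*(-3))² = 19403 + (0 + 3)² = 19403 + 3² = 19403 + 9 = 19412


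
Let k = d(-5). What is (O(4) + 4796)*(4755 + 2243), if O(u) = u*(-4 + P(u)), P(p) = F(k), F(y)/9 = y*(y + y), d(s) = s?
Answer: 46046840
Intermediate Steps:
k = -5
F(y) = 18*y² (F(y) = 9*(y*(y + y)) = 9*(y*(2*y)) = 9*(2*y²) = 18*y²)
P(p) = 450 (P(p) = 18*(-5)² = 18*25 = 450)
O(u) = 446*u (O(u) = u*(-4 + 450) = u*446 = 446*u)
(O(4) + 4796)*(4755 + 2243) = (446*4 + 4796)*(4755 + 2243) = (1784 + 4796)*6998 = 6580*6998 = 46046840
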